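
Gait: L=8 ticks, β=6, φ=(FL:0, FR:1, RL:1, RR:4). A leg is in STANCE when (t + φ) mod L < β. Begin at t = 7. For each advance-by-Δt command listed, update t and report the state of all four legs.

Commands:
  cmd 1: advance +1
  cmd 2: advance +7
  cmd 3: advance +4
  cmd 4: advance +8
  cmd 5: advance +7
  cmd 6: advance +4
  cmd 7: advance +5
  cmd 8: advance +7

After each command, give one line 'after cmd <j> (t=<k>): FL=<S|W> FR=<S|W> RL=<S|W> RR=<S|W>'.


start t=7: FL=W FR=S RL=S RR=S
cmd 1: advance +1 → t=8, phase=(0,1,1,4) → FL=S FR=S RL=S RR=S
cmd 2: advance +7 → t=15, phase=(7,0,0,3) → FL=W FR=S RL=S RR=S
cmd 3: advance +4 → t=19, phase=(3,4,4,7) → FL=S FR=S RL=S RR=W
cmd 4: advance +8 → t=27, phase=(3,4,4,7) → FL=S FR=S RL=S RR=W
cmd 5: advance +7 → t=34, phase=(2,3,3,6) → FL=S FR=S RL=S RR=W
cmd 6: advance +4 → t=38, phase=(6,7,7,2) → FL=W FR=W RL=W RR=S
cmd 7: advance +5 → t=43, phase=(3,4,4,7) → FL=S FR=S RL=S RR=W
cmd 8: advance +7 → t=50, phase=(2,3,3,6) → FL=S FR=S RL=S RR=W

after cmd 1 (t=8): FL=S FR=S RL=S RR=S
after cmd 2 (t=15): FL=W FR=S RL=S RR=S
after cmd 3 (t=19): FL=S FR=S RL=S RR=W
after cmd 4 (t=27): FL=S FR=S RL=S RR=W
after cmd 5 (t=34): FL=S FR=S RL=S RR=W
after cmd 6 (t=38): FL=W FR=W RL=W RR=S
after cmd 7 (t=43): FL=S FR=S RL=S RR=W
after cmd 8 (t=50): FL=S FR=S RL=S RR=W


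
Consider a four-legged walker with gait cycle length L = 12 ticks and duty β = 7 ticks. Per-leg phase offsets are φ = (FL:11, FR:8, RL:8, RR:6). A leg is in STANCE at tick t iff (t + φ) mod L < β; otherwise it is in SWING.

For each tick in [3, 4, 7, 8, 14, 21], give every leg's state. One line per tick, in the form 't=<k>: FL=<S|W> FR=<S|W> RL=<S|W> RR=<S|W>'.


t=3: phase=(2,11,11,9) vs β=7 → FL=S FR=W RL=W RR=W
t=4: phase=(3,0,0,10) vs β=7 → FL=S FR=S RL=S RR=W
t=7: phase=(6,3,3,1) vs β=7 → FL=S FR=S RL=S RR=S
t=8: phase=(7,4,4,2) vs β=7 → FL=W FR=S RL=S RR=S
t=14: phase=(1,10,10,8) vs β=7 → FL=S FR=W RL=W RR=W
t=21: phase=(8,5,5,3) vs β=7 → FL=W FR=S RL=S RR=S

t=3: FL=S FR=W RL=W RR=W
t=4: FL=S FR=S RL=S RR=W
t=7: FL=S FR=S RL=S RR=S
t=8: FL=W FR=S RL=S RR=S
t=14: FL=S FR=W RL=W RR=W
t=21: FL=W FR=S RL=S RR=S


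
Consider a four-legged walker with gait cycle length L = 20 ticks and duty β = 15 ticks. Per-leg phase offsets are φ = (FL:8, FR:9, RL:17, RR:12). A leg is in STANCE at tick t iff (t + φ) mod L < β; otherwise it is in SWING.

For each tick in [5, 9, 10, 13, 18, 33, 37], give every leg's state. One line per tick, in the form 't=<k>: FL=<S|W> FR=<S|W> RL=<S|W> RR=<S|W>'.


t=5: phase=(13,14,2,17) vs β=15 → FL=S FR=S RL=S RR=W
t=9: phase=(17,18,6,1) vs β=15 → FL=W FR=W RL=S RR=S
t=10: phase=(18,19,7,2) vs β=15 → FL=W FR=W RL=S RR=S
t=13: phase=(1,2,10,5) vs β=15 → FL=S FR=S RL=S RR=S
t=18: phase=(6,7,15,10) vs β=15 → FL=S FR=S RL=W RR=S
t=33: phase=(1,2,10,5) vs β=15 → FL=S FR=S RL=S RR=S
t=37: phase=(5,6,14,9) vs β=15 → FL=S FR=S RL=S RR=S

t=5: FL=S FR=S RL=S RR=W
t=9: FL=W FR=W RL=S RR=S
t=10: FL=W FR=W RL=S RR=S
t=13: FL=S FR=S RL=S RR=S
t=18: FL=S FR=S RL=W RR=S
t=33: FL=S FR=S RL=S RR=S
t=37: FL=S FR=S RL=S RR=S


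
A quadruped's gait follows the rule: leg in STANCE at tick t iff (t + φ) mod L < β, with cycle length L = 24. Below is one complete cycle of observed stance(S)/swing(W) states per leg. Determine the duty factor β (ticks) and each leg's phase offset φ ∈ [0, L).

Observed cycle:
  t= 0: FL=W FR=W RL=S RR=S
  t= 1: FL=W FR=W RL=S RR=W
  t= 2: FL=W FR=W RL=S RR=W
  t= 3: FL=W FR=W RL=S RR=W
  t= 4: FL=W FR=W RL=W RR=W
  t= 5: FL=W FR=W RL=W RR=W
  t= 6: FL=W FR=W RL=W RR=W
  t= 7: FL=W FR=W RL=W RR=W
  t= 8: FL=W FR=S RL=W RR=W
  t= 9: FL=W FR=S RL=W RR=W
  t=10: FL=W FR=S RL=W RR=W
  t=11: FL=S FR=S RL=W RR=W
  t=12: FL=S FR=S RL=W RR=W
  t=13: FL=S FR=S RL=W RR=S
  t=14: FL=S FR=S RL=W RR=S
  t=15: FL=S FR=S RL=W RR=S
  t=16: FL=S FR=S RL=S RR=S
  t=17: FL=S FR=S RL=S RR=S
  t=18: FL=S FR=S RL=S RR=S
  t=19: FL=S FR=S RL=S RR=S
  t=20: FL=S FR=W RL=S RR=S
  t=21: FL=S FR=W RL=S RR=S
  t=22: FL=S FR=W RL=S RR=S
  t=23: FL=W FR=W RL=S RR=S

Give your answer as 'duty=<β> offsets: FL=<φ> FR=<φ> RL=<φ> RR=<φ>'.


duty=12 offsets: FL=13 FR=16 RL=8 RR=11

duty β = stance ticks per leg = 12
FL: stance ticks = 12; W→S at t=11 → φ=13
FR: stance ticks = 12; W→S at t=8 → φ=16
RL: stance ticks = 12; W→S at t=16 → φ=8
RR: stance ticks = 12; W→S at t=13 → φ=11


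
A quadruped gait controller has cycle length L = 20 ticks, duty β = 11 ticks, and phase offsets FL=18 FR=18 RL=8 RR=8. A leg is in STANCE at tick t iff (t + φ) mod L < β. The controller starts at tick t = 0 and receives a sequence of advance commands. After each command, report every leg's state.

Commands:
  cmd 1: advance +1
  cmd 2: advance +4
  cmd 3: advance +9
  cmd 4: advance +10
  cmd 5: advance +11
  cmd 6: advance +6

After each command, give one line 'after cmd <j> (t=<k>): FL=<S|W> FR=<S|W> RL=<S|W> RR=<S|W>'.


after cmd 1 (t=1): FL=W FR=W RL=S RR=S
after cmd 2 (t=5): FL=S FR=S RL=W RR=W
after cmd 3 (t=14): FL=W FR=W RL=S RR=S
after cmd 4 (t=24): FL=S FR=S RL=W RR=W
after cmd 5 (t=35): FL=W FR=W RL=S RR=S
after cmd 6 (t=41): FL=W FR=W RL=S RR=S

start t=0: FL=W FR=W RL=S RR=S
cmd 1: advance +1 → t=1, phase=(19,19,9,9) → FL=W FR=W RL=S RR=S
cmd 2: advance +4 → t=5, phase=(3,3,13,13) → FL=S FR=S RL=W RR=W
cmd 3: advance +9 → t=14, phase=(12,12,2,2) → FL=W FR=W RL=S RR=S
cmd 4: advance +10 → t=24, phase=(2,2,12,12) → FL=S FR=S RL=W RR=W
cmd 5: advance +11 → t=35, phase=(13,13,3,3) → FL=W FR=W RL=S RR=S
cmd 6: advance +6 → t=41, phase=(19,19,9,9) → FL=W FR=W RL=S RR=S


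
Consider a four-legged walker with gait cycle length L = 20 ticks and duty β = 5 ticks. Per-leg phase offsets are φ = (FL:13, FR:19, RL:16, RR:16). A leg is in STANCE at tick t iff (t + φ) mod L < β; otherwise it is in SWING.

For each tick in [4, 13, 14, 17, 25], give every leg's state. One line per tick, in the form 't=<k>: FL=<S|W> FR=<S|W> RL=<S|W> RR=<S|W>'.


t=4: phase=(17,3,0,0) vs β=5 → FL=W FR=S RL=S RR=S
t=13: phase=(6,12,9,9) vs β=5 → FL=W FR=W RL=W RR=W
t=14: phase=(7,13,10,10) vs β=5 → FL=W FR=W RL=W RR=W
t=17: phase=(10,16,13,13) vs β=5 → FL=W FR=W RL=W RR=W
t=25: phase=(18,4,1,1) vs β=5 → FL=W FR=S RL=S RR=S

t=4: FL=W FR=S RL=S RR=S
t=13: FL=W FR=W RL=W RR=W
t=14: FL=W FR=W RL=W RR=W
t=17: FL=W FR=W RL=W RR=W
t=25: FL=W FR=S RL=S RR=S


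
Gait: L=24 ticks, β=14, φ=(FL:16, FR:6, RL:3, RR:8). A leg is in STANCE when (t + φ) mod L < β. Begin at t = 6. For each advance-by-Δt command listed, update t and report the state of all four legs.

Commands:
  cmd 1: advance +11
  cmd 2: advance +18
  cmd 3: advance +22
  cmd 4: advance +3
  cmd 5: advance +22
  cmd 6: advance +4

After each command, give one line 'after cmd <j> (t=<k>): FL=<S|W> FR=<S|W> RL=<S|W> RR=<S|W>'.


after cmd 1 (t=17): FL=S FR=W RL=W RR=S
after cmd 2 (t=35): FL=S FR=W RL=W RR=W
after cmd 3 (t=57): FL=S FR=W RL=S RR=W
after cmd 4 (t=60): FL=S FR=W RL=W RR=W
after cmd 5 (t=82): FL=S FR=W RL=S RR=W
after cmd 6 (t=86): FL=S FR=W RL=W RR=W

start t=6: FL=W FR=S RL=S RR=W
cmd 1: advance +11 → t=17, phase=(9,23,20,1) → FL=S FR=W RL=W RR=S
cmd 2: advance +18 → t=35, phase=(3,17,14,19) → FL=S FR=W RL=W RR=W
cmd 3: advance +22 → t=57, phase=(1,15,12,17) → FL=S FR=W RL=S RR=W
cmd 4: advance +3 → t=60, phase=(4,18,15,20) → FL=S FR=W RL=W RR=W
cmd 5: advance +22 → t=82, phase=(2,16,13,18) → FL=S FR=W RL=S RR=W
cmd 6: advance +4 → t=86, phase=(6,20,17,22) → FL=S FR=W RL=W RR=W


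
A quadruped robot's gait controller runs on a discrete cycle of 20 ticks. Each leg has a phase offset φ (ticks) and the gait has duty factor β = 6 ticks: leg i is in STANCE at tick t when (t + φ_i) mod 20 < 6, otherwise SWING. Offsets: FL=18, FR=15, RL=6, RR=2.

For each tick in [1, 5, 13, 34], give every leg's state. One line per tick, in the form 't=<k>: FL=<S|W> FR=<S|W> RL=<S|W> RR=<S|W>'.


t=1: FL=W FR=W RL=W RR=S
t=5: FL=S FR=S RL=W RR=W
t=13: FL=W FR=W RL=W RR=W
t=34: FL=W FR=W RL=S RR=W

t=1: phase=(19,16,7,3) vs β=6 → FL=W FR=W RL=W RR=S
t=5: phase=(3,0,11,7) vs β=6 → FL=S FR=S RL=W RR=W
t=13: phase=(11,8,19,15) vs β=6 → FL=W FR=W RL=W RR=W
t=34: phase=(12,9,0,16) vs β=6 → FL=W FR=W RL=S RR=W


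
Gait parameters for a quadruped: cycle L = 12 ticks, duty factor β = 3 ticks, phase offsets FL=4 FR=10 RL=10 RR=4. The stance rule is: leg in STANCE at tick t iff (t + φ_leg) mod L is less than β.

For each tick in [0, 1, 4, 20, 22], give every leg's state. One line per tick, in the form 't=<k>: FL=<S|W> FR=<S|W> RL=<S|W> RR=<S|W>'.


t=0: FL=W FR=W RL=W RR=W
t=1: FL=W FR=W RL=W RR=W
t=4: FL=W FR=S RL=S RR=W
t=20: FL=S FR=W RL=W RR=S
t=22: FL=S FR=W RL=W RR=S

t=0: phase=(4,10,10,4) vs β=3 → FL=W FR=W RL=W RR=W
t=1: phase=(5,11,11,5) vs β=3 → FL=W FR=W RL=W RR=W
t=4: phase=(8,2,2,8) vs β=3 → FL=W FR=S RL=S RR=W
t=20: phase=(0,6,6,0) vs β=3 → FL=S FR=W RL=W RR=S
t=22: phase=(2,8,8,2) vs β=3 → FL=S FR=W RL=W RR=S


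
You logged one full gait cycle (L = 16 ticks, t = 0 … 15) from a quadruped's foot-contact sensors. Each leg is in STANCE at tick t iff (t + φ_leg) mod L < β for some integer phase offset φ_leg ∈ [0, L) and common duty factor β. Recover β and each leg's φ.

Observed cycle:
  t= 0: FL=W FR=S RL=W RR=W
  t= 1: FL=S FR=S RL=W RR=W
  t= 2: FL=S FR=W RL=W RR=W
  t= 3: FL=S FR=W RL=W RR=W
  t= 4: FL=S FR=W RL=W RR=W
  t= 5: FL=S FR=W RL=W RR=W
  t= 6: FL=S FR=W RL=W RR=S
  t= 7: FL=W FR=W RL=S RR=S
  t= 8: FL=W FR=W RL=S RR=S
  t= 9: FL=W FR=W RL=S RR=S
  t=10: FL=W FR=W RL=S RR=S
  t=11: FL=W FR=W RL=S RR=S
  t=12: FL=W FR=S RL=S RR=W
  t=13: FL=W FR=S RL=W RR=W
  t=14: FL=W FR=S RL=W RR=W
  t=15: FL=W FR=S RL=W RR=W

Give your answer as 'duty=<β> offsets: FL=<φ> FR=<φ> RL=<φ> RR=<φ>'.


duty=6 offsets: FL=15 FR=4 RL=9 RR=10

duty β = stance ticks per leg = 6
FL: stance ticks = 6; W→S at t=1 → φ=15
FR: stance ticks = 6; W→S at t=12 → φ=4
RL: stance ticks = 6; W→S at t=7 → φ=9
RR: stance ticks = 6; W→S at t=6 → φ=10


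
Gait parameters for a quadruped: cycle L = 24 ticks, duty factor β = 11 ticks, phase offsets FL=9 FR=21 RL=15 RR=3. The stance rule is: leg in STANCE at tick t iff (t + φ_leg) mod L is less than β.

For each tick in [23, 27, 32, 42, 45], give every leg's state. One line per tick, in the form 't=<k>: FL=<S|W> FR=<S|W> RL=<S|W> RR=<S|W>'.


t=23: phase=(8,20,14,2) vs β=11 → FL=S FR=W RL=W RR=S
t=27: phase=(12,0,18,6) vs β=11 → FL=W FR=S RL=W RR=S
t=32: phase=(17,5,23,11) vs β=11 → FL=W FR=S RL=W RR=W
t=42: phase=(3,15,9,21) vs β=11 → FL=S FR=W RL=S RR=W
t=45: phase=(6,18,12,0) vs β=11 → FL=S FR=W RL=W RR=S

t=23: FL=S FR=W RL=W RR=S
t=27: FL=W FR=S RL=W RR=S
t=32: FL=W FR=S RL=W RR=W
t=42: FL=S FR=W RL=S RR=W
t=45: FL=S FR=W RL=W RR=S


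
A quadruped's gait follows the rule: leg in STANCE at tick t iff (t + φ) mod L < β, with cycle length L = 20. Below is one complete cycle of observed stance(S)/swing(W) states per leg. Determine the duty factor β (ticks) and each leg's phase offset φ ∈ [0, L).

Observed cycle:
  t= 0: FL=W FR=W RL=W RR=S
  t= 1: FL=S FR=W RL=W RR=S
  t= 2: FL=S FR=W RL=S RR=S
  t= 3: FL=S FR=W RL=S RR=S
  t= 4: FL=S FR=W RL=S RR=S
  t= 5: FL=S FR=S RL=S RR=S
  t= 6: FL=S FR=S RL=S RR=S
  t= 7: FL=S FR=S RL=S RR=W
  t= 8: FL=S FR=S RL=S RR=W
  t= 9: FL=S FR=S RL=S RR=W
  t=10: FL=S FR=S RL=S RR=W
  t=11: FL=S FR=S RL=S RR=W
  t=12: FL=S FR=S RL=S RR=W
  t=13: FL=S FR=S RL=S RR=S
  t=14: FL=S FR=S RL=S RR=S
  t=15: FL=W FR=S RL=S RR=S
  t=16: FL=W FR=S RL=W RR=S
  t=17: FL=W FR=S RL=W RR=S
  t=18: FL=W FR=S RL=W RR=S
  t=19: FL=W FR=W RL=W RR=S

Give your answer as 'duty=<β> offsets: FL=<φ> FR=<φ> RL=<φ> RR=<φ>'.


duty β = stance ticks per leg = 14
FL: stance ticks = 14; W→S at t=1 → φ=19
FR: stance ticks = 14; W→S at t=5 → φ=15
RL: stance ticks = 14; W→S at t=2 → φ=18
RR: stance ticks = 14; W→S at t=13 → φ=7

duty=14 offsets: FL=19 FR=15 RL=18 RR=7


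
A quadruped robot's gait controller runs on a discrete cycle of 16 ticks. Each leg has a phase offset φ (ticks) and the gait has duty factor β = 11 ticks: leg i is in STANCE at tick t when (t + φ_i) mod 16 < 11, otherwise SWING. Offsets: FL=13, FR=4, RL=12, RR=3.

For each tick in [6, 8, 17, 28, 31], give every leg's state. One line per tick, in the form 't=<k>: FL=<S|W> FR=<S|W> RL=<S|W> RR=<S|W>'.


t=6: FL=S FR=S RL=S RR=S
t=8: FL=S FR=W RL=S RR=W
t=17: FL=W FR=S RL=W RR=S
t=28: FL=S FR=S RL=S RR=W
t=31: FL=W FR=S RL=W RR=S

t=6: phase=(3,10,2,9) vs β=11 → FL=S FR=S RL=S RR=S
t=8: phase=(5,12,4,11) vs β=11 → FL=S FR=W RL=S RR=W
t=17: phase=(14,5,13,4) vs β=11 → FL=W FR=S RL=W RR=S
t=28: phase=(9,0,8,15) vs β=11 → FL=S FR=S RL=S RR=W
t=31: phase=(12,3,11,2) vs β=11 → FL=W FR=S RL=W RR=S


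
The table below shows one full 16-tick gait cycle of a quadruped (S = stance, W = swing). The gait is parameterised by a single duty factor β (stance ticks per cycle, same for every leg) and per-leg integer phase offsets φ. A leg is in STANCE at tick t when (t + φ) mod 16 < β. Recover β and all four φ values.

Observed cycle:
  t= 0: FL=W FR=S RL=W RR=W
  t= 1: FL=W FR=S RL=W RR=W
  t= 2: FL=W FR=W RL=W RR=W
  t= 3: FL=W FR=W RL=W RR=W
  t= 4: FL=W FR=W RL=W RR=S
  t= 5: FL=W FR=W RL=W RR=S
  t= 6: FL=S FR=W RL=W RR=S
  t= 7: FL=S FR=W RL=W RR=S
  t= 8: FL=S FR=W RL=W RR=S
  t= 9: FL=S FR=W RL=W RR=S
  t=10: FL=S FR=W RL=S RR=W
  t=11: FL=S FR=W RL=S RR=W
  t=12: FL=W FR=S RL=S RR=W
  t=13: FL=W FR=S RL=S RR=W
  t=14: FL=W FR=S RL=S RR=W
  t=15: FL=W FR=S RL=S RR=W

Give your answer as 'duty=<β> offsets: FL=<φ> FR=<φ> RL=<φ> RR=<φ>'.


duty β = stance ticks per leg = 6
FL: stance ticks = 6; W→S at t=6 → φ=10
FR: stance ticks = 6; W→S at t=12 → φ=4
RL: stance ticks = 6; W→S at t=10 → φ=6
RR: stance ticks = 6; W→S at t=4 → φ=12

duty=6 offsets: FL=10 FR=4 RL=6 RR=12


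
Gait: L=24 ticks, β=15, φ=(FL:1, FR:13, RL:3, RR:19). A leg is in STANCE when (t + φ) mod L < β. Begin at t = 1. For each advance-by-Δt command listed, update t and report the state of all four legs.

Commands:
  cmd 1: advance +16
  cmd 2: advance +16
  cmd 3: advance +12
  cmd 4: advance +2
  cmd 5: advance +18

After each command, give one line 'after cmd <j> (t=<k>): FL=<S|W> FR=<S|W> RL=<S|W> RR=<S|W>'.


start t=1: FL=S FR=S RL=S RR=W
cmd 1: advance +16 → t=17, phase=(18,6,20,12) → FL=W FR=S RL=W RR=S
cmd 2: advance +16 → t=33, phase=(10,22,12,4) → FL=S FR=W RL=S RR=S
cmd 3: advance +12 → t=45, phase=(22,10,0,16) → FL=W FR=S RL=S RR=W
cmd 4: advance +2 → t=47, phase=(0,12,2,18) → FL=S FR=S RL=S RR=W
cmd 5: advance +18 → t=65, phase=(18,6,20,12) → FL=W FR=S RL=W RR=S

after cmd 1 (t=17): FL=W FR=S RL=W RR=S
after cmd 2 (t=33): FL=S FR=W RL=S RR=S
after cmd 3 (t=45): FL=W FR=S RL=S RR=W
after cmd 4 (t=47): FL=S FR=S RL=S RR=W
after cmd 5 (t=65): FL=W FR=S RL=W RR=S


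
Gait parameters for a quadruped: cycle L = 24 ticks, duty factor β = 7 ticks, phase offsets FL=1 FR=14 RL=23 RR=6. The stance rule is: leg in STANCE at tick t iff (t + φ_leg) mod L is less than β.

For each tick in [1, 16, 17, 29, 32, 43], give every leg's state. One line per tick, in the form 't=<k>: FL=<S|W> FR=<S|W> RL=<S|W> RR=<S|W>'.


t=1: FL=S FR=W RL=S RR=W
t=16: FL=W FR=S RL=W RR=W
t=17: FL=W FR=W RL=W RR=W
t=29: FL=S FR=W RL=S RR=W
t=32: FL=W FR=W RL=W RR=W
t=43: FL=W FR=W RL=W RR=S

t=1: phase=(2,15,0,7) vs β=7 → FL=S FR=W RL=S RR=W
t=16: phase=(17,6,15,22) vs β=7 → FL=W FR=S RL=W RR=W
t=17: phase=(18,7,16,23) vs β=7 → FL=W FR=W RL=W RR=W
t=29: phase=(6,19,4,11) vs β=7 → FL=S FR=W RL=S RR=W
t=32: phase=(9,22,7,14) vs β=7 → FL=W FR=W RL=W RR=W
t=43: phase=(20,9,18,1) vs β=7 → FL=W FR=W RL=W RR=S


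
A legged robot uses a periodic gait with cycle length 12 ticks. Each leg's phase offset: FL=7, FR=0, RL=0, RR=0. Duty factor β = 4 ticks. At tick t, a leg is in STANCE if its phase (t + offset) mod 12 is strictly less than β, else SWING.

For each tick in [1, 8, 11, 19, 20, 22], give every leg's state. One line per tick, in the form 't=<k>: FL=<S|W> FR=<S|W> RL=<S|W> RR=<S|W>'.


t=1: phase=(8,1,1,1) vs β=4 → FL=W FR=S RL=S RR=S
t=8: phase=(3,8,8,8) vs β=4 → FL=S FR=W RL=W RR=W
t=11: phase=(6,11,11,11) vs β=4 → FL=W FR=W RL=W RR=W
t=19: phase=(2,7,7,7) vs β=4 → FL=S FR=W RL=W RR=W
t=20: phase=(3,8,8,8) vs β=4 → FL=S FR=W RL=W RR=W
t=22: phase=(5,10,10,10) vs β=4 → FL=W FR=W RL=W RR=W

t=1: FL=W FR=S RL=S RR=S
t=8: FL=S FR=W RL=W RR=W
t=11: FL=W FR=W RL=W RR=W
t=19: FL=S FR=W RL=W RR=W
t=20: FL=S FR=W RL=W RR=W
t=22: FL=W FR=W RL=W RR=W


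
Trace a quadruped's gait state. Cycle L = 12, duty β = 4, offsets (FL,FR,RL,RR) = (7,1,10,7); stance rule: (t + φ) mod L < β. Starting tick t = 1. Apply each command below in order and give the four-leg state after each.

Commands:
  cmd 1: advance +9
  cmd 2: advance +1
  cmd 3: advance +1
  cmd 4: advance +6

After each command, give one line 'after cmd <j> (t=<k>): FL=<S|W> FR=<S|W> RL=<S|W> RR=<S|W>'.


after cmd 1 (t=10): FL=W FR=W RL=W RR=W
after cmd 2 (t=11): FL=W FR=S RL=W RR=W
after cmd 3 (t=12): FL=W FR=S RL=W RR=W
after cmd 4 (t=18): FL=S FR=W RL=W RR=S

start t=1: FL=W FR=S RL=W RR=W
cmd 1: advance +9 → t=10, phase=(5,11,8,5) → FL=W FR=W RL=W RR=W
cmd 2: advance +1 → t=11, phase=(6,0,9,6) → FL=W FR=S RL=W RR=W
cmd 3: advance +1 → t=12, phase=(7,1,10,7) → FL=W FR=S RL=W RR=W
cmd 4: advance +6 → t=18, phase=(1,7,4,1) → FL=S FR=W RL=W RR=S


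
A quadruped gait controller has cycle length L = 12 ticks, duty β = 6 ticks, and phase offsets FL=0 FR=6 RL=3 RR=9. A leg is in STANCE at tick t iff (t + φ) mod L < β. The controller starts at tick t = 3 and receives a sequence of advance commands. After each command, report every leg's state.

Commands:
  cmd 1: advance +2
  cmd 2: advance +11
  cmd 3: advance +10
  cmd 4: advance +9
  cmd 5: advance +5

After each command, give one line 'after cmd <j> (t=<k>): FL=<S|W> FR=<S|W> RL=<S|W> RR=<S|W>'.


after cmd 1 (t=5): FL=S FR=W RL=W RR=S
after cmd 2 (t=16): FL=S FR=W RL=W RR=S
after cmd 3 (t=26): FL=S FR=W RL=S RR=W
after cmd 4 (t=35): FL=W FR=S RL=S RR=W
after cmd 5 (t=40): FL=S FR=W RL=W RR=S

start t=3: FL=S FR=W RL=W RR=S
cmd 1: advance +2 → t=5, phase=(5,11,8,2) → FL=S FR=W RL=W RR=S
cmd 2: advance +11 → t=16, phase=(4,10,7,1) → FL=S FR=W RL=W RR=S
cmd 3: advance +10 → t=26, phase=(2,8,5,11) → FL=S FR=W RL=S RR=W
cmd 4: advance +9 → t=35, phase=(11,5,2,8) → FL=W FR=S RL=S RR=W
cmd 5: advance +5 → t=40, phase=(4,10,7,1) → FL=S FR=W RL=W RR=S


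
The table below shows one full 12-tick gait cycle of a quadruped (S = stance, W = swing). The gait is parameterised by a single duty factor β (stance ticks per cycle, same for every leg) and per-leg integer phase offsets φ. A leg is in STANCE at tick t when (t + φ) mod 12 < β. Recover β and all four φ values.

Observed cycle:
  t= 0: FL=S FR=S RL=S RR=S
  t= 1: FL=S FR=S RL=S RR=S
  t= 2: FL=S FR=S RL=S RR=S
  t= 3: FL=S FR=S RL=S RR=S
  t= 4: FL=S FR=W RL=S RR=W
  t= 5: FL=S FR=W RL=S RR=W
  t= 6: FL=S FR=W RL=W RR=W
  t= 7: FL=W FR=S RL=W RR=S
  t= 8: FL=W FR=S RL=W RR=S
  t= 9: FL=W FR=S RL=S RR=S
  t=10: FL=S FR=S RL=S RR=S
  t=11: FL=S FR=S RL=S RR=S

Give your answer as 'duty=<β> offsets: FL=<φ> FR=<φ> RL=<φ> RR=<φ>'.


duty β = stance ticks per leg = 9
FL: stance ticks = 9; W→S at t=10 → φ=2
FR: stance ticks = 9; W→S at t=7 → φ=5
RL: stance ticks = 9; W→S at t=9 → φ=3
RR: stance ticks = 9; W→S at t=7 → φ=5

duty=9 offsets: FL=2 FR=5 RL=3 RR=5


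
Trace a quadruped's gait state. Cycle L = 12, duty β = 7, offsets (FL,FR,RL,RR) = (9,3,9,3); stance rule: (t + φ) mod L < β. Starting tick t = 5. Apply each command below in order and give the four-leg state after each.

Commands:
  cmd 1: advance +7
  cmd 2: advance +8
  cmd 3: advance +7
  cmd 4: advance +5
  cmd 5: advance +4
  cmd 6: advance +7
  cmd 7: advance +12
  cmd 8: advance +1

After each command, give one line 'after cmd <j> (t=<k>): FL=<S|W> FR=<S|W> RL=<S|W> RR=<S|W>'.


after cmd 1 (t=12): FL=W FR=S RL=W RR=S
after cmd 2 (t=20): FL=S FR=W RL=S RR=W
after cmd 3 (t=27): FL=S FR=S RL=S RR=S
after cmd 4 (t=32): FL=S FR=W RL=S RR=W
after cmd 5 (t=36): FL=W FR=S RL=W RR=S
after cmd 6 (t=43): FL=S FR=W RL=S RR=W
after cmd 7 (t=55): FL=S FR=W RL=S RR=W
after cmd 8 (t=56): FL=S FR=W RL=S RR=W

start t=5: FL=S FR=W RL=S RR=W
cmd 1: advance +7 → t=12, phase=(9,3,9,3) → FL=W FR=S RL=W RR=S
cmd 2: advance +8 → t=20, phase=(5,11,5,11) → FL=S FR=W RL=S RR=W
cmd 3: advance +7 → t=27, phase=(0,6,0,6) → FL=S FR=S RL=S RR=S
cmd 4: advance +5 → t=32, phase=(5,11,5,11) → FL=S FR=W RL=S RR=W
cmd 5: advance +4 → t=36, phase=(9,3,9,3) → FL=W FR=S RL=W RR=S
cmd 6: advance +7 → t=43, phase=(4,10,4,10) → FL=S FR=W RL=S RR=W
cmd 7: advance +12 → t=55, phase=(4,10,4,10) → FL=S FR=W RL=S RR=W
cmd 8: advance +1 → t=56, phase=(5,11,5,11) → FL=S FR=W RL=S RR=W


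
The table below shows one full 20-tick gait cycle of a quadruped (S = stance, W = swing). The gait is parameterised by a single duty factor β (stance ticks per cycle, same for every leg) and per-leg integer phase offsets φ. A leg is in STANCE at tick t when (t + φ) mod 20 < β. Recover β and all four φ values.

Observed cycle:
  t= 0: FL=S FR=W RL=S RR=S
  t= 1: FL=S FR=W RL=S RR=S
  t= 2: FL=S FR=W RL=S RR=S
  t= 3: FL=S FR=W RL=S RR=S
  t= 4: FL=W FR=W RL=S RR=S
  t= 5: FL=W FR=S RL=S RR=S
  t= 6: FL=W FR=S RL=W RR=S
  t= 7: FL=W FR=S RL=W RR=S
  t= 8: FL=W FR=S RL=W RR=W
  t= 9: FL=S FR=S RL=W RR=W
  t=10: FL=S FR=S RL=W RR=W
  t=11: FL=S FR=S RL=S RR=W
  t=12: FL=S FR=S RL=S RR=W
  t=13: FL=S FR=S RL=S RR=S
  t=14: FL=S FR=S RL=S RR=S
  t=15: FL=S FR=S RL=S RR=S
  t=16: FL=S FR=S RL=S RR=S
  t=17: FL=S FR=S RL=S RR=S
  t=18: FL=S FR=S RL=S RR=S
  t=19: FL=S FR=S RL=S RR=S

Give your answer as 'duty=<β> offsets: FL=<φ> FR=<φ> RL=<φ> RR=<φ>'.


duty=15 offsets: FL=11 FR=15 RL=9 RR=7

duty β = stance ticks per leg = 15
FL: stance ticks = 15; W→S at t=9 → φ=11
FR: stance ticks = 15; W→S at t=5 → φ=15
RL: stance ticks = 15; W→S at t=11 → φ=9
RR: stance ticks = 15; W→S at t=13 → φ=7


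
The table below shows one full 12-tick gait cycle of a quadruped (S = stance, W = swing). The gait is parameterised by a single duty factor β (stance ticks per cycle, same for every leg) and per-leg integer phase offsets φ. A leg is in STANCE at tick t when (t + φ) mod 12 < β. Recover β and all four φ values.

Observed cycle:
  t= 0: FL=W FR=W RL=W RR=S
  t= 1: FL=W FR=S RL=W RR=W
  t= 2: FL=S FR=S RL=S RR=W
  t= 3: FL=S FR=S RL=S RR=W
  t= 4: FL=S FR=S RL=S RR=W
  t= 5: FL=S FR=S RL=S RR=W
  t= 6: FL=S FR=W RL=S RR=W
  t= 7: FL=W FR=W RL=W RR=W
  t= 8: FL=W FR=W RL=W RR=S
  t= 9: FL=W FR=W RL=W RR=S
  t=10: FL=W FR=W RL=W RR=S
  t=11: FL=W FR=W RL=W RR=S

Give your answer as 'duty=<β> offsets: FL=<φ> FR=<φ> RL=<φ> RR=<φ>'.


duty=5 offsets: FL=10 FR=11 RL=10 RR=4

duty β = stance ticks per leg = 5
FL: stance ticks = 5; W→S at t=2 → φ=10
FR: stance ticks = 5; W→S at t=1 → φ=11
RL: stance ticks = 5; W→S at t=2 → φ=10
RR: stance ticks = 5; W→S at t=8 → φ=4


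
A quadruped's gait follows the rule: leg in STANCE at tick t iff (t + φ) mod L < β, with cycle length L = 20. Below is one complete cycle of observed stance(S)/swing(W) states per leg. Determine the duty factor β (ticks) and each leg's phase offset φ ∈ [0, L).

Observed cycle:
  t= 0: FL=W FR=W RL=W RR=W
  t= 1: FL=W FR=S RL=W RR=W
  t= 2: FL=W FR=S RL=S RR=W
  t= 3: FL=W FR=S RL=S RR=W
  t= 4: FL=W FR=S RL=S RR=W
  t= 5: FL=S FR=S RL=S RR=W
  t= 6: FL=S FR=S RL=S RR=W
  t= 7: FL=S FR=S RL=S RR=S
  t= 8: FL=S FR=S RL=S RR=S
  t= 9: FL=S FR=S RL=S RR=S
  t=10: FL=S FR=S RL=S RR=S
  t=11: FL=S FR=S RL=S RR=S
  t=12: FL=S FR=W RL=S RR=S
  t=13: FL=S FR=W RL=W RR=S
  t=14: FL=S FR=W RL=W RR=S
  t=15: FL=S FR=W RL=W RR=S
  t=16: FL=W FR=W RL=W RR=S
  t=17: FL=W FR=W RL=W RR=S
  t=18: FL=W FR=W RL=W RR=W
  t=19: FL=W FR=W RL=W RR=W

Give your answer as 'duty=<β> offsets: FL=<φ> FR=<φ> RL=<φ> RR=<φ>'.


duty β = stance ticks per leg = 11
FL: stance ticks = 11; W→S at t=5 → φ=15
FR: stance ticks = 11; W→S at t=1 → φ=19
RL: stance ticks = 11; W→S at t=2 → φ=18
RR: stance ticks = 11; W→S at t=7 → φ=13

duty=11 offsets: FL=15 FR=19 RL=18 RR=13


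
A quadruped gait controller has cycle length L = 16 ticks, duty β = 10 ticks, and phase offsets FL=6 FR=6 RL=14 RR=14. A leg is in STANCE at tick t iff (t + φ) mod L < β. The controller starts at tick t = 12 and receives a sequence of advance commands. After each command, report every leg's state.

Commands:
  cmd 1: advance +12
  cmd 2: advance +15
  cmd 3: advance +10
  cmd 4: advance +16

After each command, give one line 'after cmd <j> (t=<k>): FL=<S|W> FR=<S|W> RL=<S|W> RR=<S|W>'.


after cmd 1 (t=24): FL=W FR=W RL=S RR=S
after cmd 2 (t=39): FL=W FR=W RL=S RR=S
after cmd 3 (t=49): FL=S FR=S RL=W RR=W
after cmd 4 (t=65): FL=S FR=S RL=W RR=W

start t=12: FL=S FR=S RL=W RR=W
cmd 1: advance +12 → t=24, phase=(14,14,6,6) → FL=W FR=W RL=S RR=S
cmd 2: advance +15 → t=39, phase=(13,13,5,5) → FL=W FR=W RL=S RR=S
cmd 3: advance +10 → t=49, phase=(7,7,15,15) → FL=S FR=S RL=W RR=W
cmd 4: advance +16 → t=65, phase=(7,7,15,15) → FL=S FR=S RL=W RR=W


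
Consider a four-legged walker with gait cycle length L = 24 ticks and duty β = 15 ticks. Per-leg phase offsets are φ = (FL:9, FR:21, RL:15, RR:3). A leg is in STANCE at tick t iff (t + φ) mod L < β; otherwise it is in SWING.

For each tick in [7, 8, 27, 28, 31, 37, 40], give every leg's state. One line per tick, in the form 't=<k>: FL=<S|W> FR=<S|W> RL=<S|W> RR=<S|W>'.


t=7: FL=W FR=S RL=W RR=S
t=8: FL=W FR=S RL=W RR=S
t=27: FL=S FR=S RL=W RR=S
t=28: FL=S FR=S RL=W RR=S
t=31: FL=W FR=S RL=W RR=S
t=37: FL=W FR=S RL=S RR=W
t=40: FL=S FR=S RL=S RR=W

t=7: phase=(16,4,22,10) vs β=15 → FL=W FR=S RL=W RR=S
t=8: phase=(17,5,23,11) vs β=15 → FL=W FR=S RL=W RR=S
t=27: phase=(12,0,18,6) vs β=15 → FL=S FR=S RL=W RR=S
t=28: phase=(13,1,19,7) vs β=15 → FL=S FR=S RL=W RR=S
t=31: phase=(16,4,22,10) vs β=15 → FL=W FR=S RL=W RR=S
t=37: phase=(22,10,4,16) vs β=15 → FL=W FR=S RL=S RR=W
t=40: phase=(1,13,7,19) vs β=15 → FL=S FR=S RL=S RR=W


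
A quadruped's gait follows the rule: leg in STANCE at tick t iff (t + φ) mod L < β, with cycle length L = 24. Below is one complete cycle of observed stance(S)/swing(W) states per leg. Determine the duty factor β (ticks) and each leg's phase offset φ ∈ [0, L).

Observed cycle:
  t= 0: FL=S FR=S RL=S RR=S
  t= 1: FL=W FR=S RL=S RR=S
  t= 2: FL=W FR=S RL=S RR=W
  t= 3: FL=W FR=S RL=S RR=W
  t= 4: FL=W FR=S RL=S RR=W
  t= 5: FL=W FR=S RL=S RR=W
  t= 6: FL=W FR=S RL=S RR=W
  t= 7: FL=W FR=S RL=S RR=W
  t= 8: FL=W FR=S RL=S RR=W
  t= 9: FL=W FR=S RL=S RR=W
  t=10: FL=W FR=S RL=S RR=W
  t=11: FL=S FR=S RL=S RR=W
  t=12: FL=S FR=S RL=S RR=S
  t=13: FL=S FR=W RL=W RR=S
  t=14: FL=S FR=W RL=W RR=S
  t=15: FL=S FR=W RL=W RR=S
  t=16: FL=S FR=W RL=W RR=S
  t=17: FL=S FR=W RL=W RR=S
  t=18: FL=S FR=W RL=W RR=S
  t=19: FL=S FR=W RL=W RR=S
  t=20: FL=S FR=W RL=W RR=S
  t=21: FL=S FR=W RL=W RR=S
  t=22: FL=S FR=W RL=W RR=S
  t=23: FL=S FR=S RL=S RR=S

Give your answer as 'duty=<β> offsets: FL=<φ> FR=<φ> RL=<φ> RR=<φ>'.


duty=14 offsets: FL=13 FR=1 RL=1 RR=12

duty β = stance ticks per leg = 14
FL: stance ticks = 14; W→S at t=11 → φ=13
FR: stance ticks = 14; W→S at t=23 → φ=1
RL: stance ticks = 14; W→S at t=23 → φ=1
RR: stance ticks = 14; W→S at t=12 → φ=12


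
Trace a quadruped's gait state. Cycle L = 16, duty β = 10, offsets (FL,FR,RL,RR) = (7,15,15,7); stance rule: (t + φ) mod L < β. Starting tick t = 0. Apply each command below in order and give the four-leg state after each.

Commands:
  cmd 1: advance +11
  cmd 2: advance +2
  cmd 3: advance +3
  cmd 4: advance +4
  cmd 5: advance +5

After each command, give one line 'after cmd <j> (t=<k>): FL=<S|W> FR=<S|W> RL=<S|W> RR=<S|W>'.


after cmd 1 (t=11): FL=S FR=W RL=W RR=S
after cmd 2 (t=13): FL=S FR=W RL=W RR=S
after cmd 3 (t=16): FL=S FR=W RL=W RR=S
after cmd 4 (t=20): FL=W FR=S RL=S RR=W
after cmd 5 (t=25): FL=S FR=S RL=S RR=S

start t=0: FL=S FR=W RL=W RR=S
cmd 1: advance +11 → t=11, phase=(2,10,10,2) → FL=S FR=W RL=W RR=S
cmd 2: advance +2 → t=13, phase=(4,12,12,4) → FL=S FR=W RL=W RR=S
cmd 3: advance +3 → t=16, phase=(7,15,15,7) → FL=S FR=W RL=W RR=S
cmd 4: advance +4 → t=20, phase=(11,3,3,11) → FL=W FR=S RL=S RR=W
cmd 5: advance +5 → t=25, phase=(0,8,8,0) → FL=S FR=S RL=S RR=S


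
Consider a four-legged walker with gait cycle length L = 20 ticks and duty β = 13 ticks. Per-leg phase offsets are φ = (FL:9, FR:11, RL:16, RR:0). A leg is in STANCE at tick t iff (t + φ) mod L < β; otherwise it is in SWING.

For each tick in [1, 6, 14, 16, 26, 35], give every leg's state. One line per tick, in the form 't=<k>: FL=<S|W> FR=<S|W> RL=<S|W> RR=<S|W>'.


t=1: FL=S FR=S RL=W RR=S
t=6: FL=W FR=W RL=S RR=S
t=14: FL=S FR=S RL=S RR=W
t=16: FL=S FR=S RL=S RR=W
t=26: FL=W FR=W RL=S RR=S
t=35: FL=S FR=S RL=S RR=W

t=1: phase=(10,12,17,1) vs β=13 → FL=S FR=S RL=W RR=S
t=6: phase=(15,17,2,6) vs β=13 → FL=W FR=W RL=S RR=S
t=14: phase=(3,5,10,14) vs β=13 → FL=S FR=S RL=S RR=W
t=16: phase=(5,7,12,16) vs β=13 → FL=S FR=S RL=S RR=W
t=26: phase=(15,17,2,6) vs β=13 → FL=W FR=W RL=S RR=S
t=35: phase=(4,6,11,15) vs β=13 → FL=S FR=S RL=S RR=W


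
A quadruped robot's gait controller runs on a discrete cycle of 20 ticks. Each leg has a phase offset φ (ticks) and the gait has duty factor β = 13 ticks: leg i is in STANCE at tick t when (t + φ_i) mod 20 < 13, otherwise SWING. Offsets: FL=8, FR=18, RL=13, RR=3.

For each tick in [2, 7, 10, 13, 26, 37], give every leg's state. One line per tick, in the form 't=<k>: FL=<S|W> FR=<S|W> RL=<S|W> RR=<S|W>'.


t=2: FL=S FR=S RL=W RR=S
t=7: FL=W FR=S RL=S RR=S
t=10: FL=W FR=S RL=S RR=W
t=13: FL=S FR=S RL=S RR=W
t=26: FL=W FR=S RL=W RR=S
t=37: FL=S FR=W RL=S RR=S

t=2: phase=(10,0,15,5) vs β=13 → FL=S FR=S RL=W RR=S
t=7: phase=(15,5,0,10) vs β=13 → FL=W FR=S RL=S RR=S
t=10: phase=(18,8,3,13) vs β=13 → FL=W FR=S RL=S RR=W
t=13: phase=(1,11,6,16) vs β=13 → FL=S FR=S RL=S RR=W
t=26: phase=(14,4,19,9) vs β=13 → FL=W FR=S RL=W RR=S
t=37: phase=(5,15,10,0) vs β=13 → FL=S FR=W RL=S RR=S


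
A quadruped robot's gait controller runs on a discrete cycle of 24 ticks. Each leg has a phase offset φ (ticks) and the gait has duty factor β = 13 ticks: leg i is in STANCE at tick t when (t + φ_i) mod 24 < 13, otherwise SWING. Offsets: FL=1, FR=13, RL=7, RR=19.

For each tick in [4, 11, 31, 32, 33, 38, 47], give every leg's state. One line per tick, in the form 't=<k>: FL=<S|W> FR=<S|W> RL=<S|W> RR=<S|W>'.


t=4: phase=(5,17,11,23) vs β=13 → FL=S FR=W RL=S RR=W
t=11: phase=(12,0,18,6) vs β=13 → FL=S FR=S RL=W RR=S
t=31: phase=(8,20,14,2) vs β=13 → FL=S FR=W RL=W RR=S
t=32: phase=(9,21,15,3) vs β=13 → FL=S FR=W RL=W RR=S
t=33: phase=(10,22,16,4) vs β=13 → FL=S FR=W RL=W RR=S
t=38: phase=(15,3,21,9) vs β=13 → FL=W FR=S RL=W RR=S
t=47: phase=(0,12,6,18) vs β=13 → FL=S FR=S RL=S RR=W

t=4: FL=S FR=W RL=S RR=W
t=11: FL=S FR=S RL=W RR=S
t=31: FL=S FR=W RL=W RR=S
t=32: FL=S FR=W RL=W RR=S
t=33: FL=S FR=W RL=W RR=S
t=38: FL=W FR=S RL=W RR=S
t=47: FL=S FR=S RL=S RR=W


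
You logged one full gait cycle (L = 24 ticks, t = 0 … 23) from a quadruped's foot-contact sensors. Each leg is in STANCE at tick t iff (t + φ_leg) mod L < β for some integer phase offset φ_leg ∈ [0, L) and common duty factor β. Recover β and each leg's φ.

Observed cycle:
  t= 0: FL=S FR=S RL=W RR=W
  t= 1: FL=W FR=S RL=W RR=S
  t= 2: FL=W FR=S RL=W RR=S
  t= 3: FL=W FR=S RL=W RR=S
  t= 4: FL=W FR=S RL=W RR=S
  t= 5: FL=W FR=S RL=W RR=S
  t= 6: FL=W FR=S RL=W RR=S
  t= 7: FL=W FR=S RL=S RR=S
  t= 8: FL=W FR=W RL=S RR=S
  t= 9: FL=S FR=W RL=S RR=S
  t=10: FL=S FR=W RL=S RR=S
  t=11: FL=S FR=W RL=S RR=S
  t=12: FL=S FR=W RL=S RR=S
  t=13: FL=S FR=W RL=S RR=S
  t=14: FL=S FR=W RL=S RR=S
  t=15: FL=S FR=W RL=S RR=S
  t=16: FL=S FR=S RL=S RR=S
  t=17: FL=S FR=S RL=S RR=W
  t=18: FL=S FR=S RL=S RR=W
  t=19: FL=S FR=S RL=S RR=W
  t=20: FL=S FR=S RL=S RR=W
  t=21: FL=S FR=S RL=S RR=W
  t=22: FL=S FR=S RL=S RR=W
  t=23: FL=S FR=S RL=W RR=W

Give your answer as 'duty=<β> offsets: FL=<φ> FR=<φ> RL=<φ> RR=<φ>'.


duty=16 offsets: FL=15 FR=8 RL=17 RR=23

duty β = stance ticks per leg = 16
FL: stance ticks = 16; W→S at t=9 → φ=15
FR: stance ticks = 16; W→S at t=16 → φ=8
RL: stance ticks = 16; W→S at t=7 → φ=17
RR: stance ticks = 16; W→S at t=1 → φ=23


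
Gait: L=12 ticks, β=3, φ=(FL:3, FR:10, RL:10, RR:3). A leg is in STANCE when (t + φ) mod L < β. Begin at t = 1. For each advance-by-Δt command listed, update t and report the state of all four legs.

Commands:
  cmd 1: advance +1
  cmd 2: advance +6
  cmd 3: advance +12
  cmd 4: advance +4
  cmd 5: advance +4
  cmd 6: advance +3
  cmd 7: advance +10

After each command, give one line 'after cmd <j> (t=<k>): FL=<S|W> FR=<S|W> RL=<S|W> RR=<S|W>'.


start t=1: FL=W FR=W RL=W RR=W
cmd 1: advance +1 → t=2, phase=(5,0,0,5) → FL=W FR=S RL=S RR=W
cmd 2: advance +6 → t=8, phase=(11,6,6,11) → FL=W FR=W RL=W RR=W
cmd 3: advance +12 → t=20, phase=(11,6,6,11) → FL=W FR=W RL=W RR=W
cmd 4: advance +4 → t=24, phase=(3,10,10,3) → FL=W FR=W RL=W RR=W
cmd 5: advance +4 → t=28, phase=(7,2,2,7) → FL=W FR=S RL=S RR=W
cmd 6: advance +3 → t=31, phase=(10,5,5,10) → FL=W FR=W RL=W RR=W
cmd 7: advance +10 → t=41, phase=(8,3,3,8) → FL=W FR=W RL=W RR=W

after cmd 1 (t=2): FL=W FR=S RL=S RR=W
after cmd 2 (t=8): FL=W FR=W RL=W RR=W
after cmd 3 (t=20): FL=W FR=W RL=W RR=W
after cmd 4 (t=24): FL=W FR=W RL=W RR=W
after cmd 5 (t=28): FL=W FR=S RL=S RR=W
after cmd 6 (t=31): FL=W FR=W RL=W RR=W
after cmd 7 (t=41): FL=W FR=W RL=W RR=W


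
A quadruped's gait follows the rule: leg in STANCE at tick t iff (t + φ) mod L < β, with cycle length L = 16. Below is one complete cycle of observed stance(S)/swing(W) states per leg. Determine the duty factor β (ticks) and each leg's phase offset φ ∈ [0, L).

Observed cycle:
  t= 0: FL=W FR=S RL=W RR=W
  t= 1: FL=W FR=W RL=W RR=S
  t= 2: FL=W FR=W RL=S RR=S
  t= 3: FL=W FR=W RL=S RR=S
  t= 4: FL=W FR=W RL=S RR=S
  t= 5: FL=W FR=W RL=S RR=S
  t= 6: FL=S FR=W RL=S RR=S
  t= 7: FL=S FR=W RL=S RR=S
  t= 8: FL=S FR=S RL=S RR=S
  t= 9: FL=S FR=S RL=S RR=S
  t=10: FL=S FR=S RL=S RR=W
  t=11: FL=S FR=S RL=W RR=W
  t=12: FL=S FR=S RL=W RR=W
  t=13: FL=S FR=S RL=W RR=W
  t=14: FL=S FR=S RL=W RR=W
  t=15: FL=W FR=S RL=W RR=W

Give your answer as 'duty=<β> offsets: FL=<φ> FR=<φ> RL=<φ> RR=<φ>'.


duty=9 offsets: FL=10 FR=8 RL=14 RR=15

duty β = stance ticks per leg = 9
FL: stance ticks = 9; W→S at t=6 → φ=10
FR: stance ticks = 9; W→S at t=8 → φ=8
RL: stance ticks = 9; W→S at t=2 → φ=14
RR: stance ticks = 9; W→S at t=1 → φ=15


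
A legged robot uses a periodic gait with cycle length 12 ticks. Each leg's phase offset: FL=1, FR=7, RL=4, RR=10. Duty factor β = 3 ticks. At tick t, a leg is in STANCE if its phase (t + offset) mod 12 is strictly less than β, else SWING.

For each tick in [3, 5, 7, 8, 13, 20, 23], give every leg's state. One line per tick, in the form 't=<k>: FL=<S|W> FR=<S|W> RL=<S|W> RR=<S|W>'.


t=3: phase=(4,10,7,1) vs β=3 → FL=W FR=W RL=W RR=S
t=5: phase=(6,0,9,3) vs β=3 → FL=W FR=S RL=W RR=W
t=7: phase=(8,2,11,5) vs β=3 → FL=W FR=S RL=W RR=W
t=8: phase=(9,3,0,6) vs β=3 → FL=W FR=W RL=S RR=W
t=13: phase=(2,8,5,11) vs β=3 → FL=S FR=W RL=W RR=W
t=20: phase=(9,3,0,6) vs β=3 → FL=W FR=W RL=S RR=W
t=23: phase=(0,6,3,9) vs β=3 → FL=S FR=W RL=W RR=W

t=3: FL=W FR=W RL=W RR=S
t=5: FL=W FR=S RL=W RR=W
t=7: FL=W FR=S RL=W RR=W
t=8: FL=W FR=W RL=S RR=W
t=13: FL=S FR=W RL=W RR=W
t=20: FL=W FR=W RL=S RR=W
t=23: FL=S FR=W RL=W RR=W


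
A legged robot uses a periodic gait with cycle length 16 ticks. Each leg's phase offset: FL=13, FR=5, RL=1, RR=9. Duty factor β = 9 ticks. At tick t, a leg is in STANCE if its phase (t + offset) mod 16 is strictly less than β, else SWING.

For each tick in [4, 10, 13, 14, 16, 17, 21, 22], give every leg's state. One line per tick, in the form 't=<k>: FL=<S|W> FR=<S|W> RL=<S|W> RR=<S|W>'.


t=4: FL=S FR=W RL=S RR=W
t=10: FL=S FR=W RL=W RR=S
t=13: FL=W FR=S RL=W RR=S
t=14: FL=W FR=S RL=W RR=S
t=16: FL=W FR=S RL=S RR=W
t=17: FL=W FR=S RL=S RR=W
t=21: FL=S FR=W RL=S RR=W
t=22: FL=S FR=W RL=S RR=W

t=4: phase=(1,9,5,13) vs β=9 → FL=S FR=W RL=S RR=W
t=10: phase=(7,15,11,3) vs β=9 → FL=S FR=W RL=W RR=S
t=13: phase=(10,2,14,6) vs β=9 → FL=W FR=S RL=W RR=S
t=14: phase=(11,3,15,7) vs β=9 → FL=W FR=S RL=W RR=S
t=16: phase=(13,5,1,9) vs β=9 → FL=W FR=S RL=S RR=W
t=17: phase=(14,6,2,10) vs β=9 → FL=W FR=S RL=S RR=W
t=21: phase=(2,10,6,14) vs β=9 → FL=S FR=W RL=S RR=W
t=22: phase=(3,11,7,15) vs β=9 → FL=S FR=W RL=S RR=W


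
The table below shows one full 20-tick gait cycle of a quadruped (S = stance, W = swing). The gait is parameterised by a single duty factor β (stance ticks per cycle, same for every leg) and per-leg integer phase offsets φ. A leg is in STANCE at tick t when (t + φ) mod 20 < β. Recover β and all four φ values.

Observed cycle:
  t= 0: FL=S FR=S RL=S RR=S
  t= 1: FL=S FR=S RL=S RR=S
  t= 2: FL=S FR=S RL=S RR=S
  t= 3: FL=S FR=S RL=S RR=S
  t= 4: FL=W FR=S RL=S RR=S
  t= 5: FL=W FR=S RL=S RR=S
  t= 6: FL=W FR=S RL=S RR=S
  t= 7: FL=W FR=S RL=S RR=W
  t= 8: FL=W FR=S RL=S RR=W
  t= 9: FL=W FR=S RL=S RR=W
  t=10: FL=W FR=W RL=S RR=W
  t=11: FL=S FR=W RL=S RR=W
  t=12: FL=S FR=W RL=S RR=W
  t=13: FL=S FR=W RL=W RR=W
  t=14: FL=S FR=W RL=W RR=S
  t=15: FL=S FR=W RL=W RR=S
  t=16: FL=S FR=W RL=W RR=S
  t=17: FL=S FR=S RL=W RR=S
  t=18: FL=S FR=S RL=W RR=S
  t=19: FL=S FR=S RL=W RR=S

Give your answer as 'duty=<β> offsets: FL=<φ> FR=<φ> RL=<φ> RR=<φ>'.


duty=13 offsets: FL=9 FR=3 RL=0 RR=6

duty β = stance ticks per leg = 13
FL: stance ticks = 13; W→S at t=11 → φ=9
FR: stance ticks = 13; W→S at t=17 → φ=3
RL: stance ticks = 13; W→S at t=0 → φ=0
RR: stance ticks = 13; W→S at t=14 → φ=6


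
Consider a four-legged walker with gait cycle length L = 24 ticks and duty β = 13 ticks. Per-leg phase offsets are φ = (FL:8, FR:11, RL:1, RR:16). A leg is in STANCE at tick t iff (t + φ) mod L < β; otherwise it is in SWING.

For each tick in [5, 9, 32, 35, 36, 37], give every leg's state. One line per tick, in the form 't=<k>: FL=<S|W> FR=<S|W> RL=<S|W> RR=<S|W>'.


t=5: FL=W FR=W RL=S RR=W
t=9: FL=W FR=W RL=S RR=S
t=32: FL=W FR=W RL=S RR=S
t=35: FL=W FR=W RL=S RR=S
t=36: FL=W FR=W RL=W RR=S
t=37: FL=W FR=S RL=W RR=S

t=5: phase=(13,16,6,21) vs β=13 → FL=W FR=W RL=S RR=W
t=9: phase=(17,20,10,1) vs β=13 → FL=W FR=W RL=S RR=S
t=32: phase=(16,19,9,0) vs β=13 → FL=W FR=W RL=S RR=S
t=35: phase=(19,22,12,3) vs β=13 → FL=W FR=W RL=S RR=S
t=36: phase=(20,23,13,4) vs β=13 → FL=W FR=W RL=W RR=S
t=37: phase=(21,0,14,5) vs β=13 → FL=W FR=S RL=W RR=S


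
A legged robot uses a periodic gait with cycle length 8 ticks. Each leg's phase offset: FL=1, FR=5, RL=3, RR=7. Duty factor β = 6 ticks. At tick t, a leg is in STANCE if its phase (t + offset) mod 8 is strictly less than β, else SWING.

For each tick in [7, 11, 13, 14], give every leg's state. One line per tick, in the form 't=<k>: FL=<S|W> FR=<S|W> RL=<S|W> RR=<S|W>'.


t=7: FL=S FR=S RL=S RR=W
t=11: FL=S FR=S RL=W RR=S
t=13: FL=W FR=S RL=S RR=S
t=14: FL=W FR=S RL=S RR=S

t=7: phase=(0,4,2,6) vs β=6 → FL=S FR=S RL=S RR=W
t=11: phase=(4,0,6,2) vs β=6 → FL=S FR=S RL=W RR=S
t=13: phase=(6,2,0,4) vs β=6 → FL=W FR=S RL=S RR=S
t=14: phase=(7,3,1,5) vs β=6 → FL=W FR=S RL=S RR=S


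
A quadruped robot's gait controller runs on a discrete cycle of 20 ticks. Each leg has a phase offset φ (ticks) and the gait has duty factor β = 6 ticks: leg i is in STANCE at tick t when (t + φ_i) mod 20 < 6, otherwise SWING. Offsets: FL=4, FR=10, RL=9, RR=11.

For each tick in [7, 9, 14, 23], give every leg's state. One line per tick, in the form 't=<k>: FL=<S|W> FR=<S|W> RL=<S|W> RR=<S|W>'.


t=7: FL=W FR=W RL=W RR=W
t=9: FL=W FR=W RL=W RR=S
t=14: FL=W FR=S RL=S RR=S
t=23: FL=W FR=W RL=W RR=W

t=7: phase=(11,17,16,18) vs β=6 → FL=W FR=W RL=W RR=W
t=9: phase=(13,19,18,0) vs β=6 → FL=W FR=W RL=W RR=S
t=14: phase=(18,4,3,5) vs β=6 → FL=W FR=S RL=S RR=S
t=23: phase=(7,13,12,14) vs β=6 → FL=W FR=W RL=W RR=W
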